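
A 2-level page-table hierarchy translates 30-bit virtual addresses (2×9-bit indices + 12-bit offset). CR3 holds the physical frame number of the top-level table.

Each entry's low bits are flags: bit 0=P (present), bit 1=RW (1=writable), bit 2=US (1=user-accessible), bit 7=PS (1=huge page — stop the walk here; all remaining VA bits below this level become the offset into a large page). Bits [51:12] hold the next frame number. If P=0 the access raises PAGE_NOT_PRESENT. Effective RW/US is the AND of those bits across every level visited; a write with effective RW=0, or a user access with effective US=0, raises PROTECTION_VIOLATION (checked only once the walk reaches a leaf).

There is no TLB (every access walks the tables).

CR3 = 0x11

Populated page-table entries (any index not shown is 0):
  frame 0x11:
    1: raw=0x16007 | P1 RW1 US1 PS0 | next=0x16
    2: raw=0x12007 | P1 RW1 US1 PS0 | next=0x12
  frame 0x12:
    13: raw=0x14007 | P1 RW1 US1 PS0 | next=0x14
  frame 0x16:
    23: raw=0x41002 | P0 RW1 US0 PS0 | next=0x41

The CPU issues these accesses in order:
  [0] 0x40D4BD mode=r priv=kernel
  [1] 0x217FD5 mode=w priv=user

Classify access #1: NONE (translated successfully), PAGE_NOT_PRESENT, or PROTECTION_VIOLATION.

Per-access translation:
#0 VA=0x40D4BD (r,kernel):
  L0: frame=0x11 idx=2 entry=0x12007 [P=1 RW=1 US=1 PS=0]
  L1: frame=0x12 idx=13 entry=0x14007 [P=1 RW=1 US=1 PS=0]
  → PA=0x144BD  (2 entries read)
#1 VA=0x217FD5 (w,user):
  L0: frame=0x11 idx=1 entry=0x16007 [P=1 RW=1 US=1 PS=0]
  L1: frame=0x16 idx=23 entry=0x41002 [P=0 RW=1 US=0 PS=0]
  ✗ PAGE_NOT_PRESENT  [2 reads]

Access #1 fault: PAGE_NOT_PRESENT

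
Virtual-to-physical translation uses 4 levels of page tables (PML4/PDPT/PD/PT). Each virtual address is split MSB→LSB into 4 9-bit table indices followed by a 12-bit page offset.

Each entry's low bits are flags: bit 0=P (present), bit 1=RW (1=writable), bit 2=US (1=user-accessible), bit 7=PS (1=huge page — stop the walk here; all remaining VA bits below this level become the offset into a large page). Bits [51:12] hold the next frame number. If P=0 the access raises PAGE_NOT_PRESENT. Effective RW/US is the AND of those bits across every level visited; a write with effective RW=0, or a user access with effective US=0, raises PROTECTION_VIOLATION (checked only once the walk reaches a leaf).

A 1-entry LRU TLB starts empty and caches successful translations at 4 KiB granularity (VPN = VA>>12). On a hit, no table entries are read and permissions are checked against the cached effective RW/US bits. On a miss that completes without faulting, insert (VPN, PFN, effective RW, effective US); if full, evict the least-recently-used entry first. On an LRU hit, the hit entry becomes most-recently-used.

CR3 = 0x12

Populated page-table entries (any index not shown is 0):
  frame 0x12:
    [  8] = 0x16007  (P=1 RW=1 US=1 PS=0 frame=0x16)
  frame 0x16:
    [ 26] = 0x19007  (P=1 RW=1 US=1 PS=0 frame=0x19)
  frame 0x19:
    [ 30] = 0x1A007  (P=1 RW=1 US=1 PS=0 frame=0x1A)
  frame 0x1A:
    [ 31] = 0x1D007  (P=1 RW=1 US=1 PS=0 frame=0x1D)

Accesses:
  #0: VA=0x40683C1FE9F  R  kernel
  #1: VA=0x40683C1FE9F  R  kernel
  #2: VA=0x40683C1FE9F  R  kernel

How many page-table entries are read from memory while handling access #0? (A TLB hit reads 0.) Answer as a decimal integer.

Per-access translation:
#0 VA=0x40683C1FE9F (r,kernel):
  L0: frame=0x12 idx=8 entry=0x16007 [P=1 RW=1 US=1 PS=0]
  L1: frame=0x16 idx=26 entry=0x19007 [P=1 RW=1 US=1 PS=0]
  L2: frame=0x19 idx=30 entry=0x1A007 [P=1 RW=1 US=1 PS=0]
  L3: frame=0x1A idx=31 entry=0x1D007 [P=1 RW=1 US=1 PS=0]
  ⇒ phys 0x1DE9F  [4 reads]
#1 VA=0x40683C1FE9F (r,kernel):
  TLB hit vpn=0x40683C1F → PA=0x1DE9F
#2 VA=0x40683C1FE9F (r,kernel):
  TLB hit vpn=0x40683C1F → PA=0x1DE9F

Entries read for #0: 4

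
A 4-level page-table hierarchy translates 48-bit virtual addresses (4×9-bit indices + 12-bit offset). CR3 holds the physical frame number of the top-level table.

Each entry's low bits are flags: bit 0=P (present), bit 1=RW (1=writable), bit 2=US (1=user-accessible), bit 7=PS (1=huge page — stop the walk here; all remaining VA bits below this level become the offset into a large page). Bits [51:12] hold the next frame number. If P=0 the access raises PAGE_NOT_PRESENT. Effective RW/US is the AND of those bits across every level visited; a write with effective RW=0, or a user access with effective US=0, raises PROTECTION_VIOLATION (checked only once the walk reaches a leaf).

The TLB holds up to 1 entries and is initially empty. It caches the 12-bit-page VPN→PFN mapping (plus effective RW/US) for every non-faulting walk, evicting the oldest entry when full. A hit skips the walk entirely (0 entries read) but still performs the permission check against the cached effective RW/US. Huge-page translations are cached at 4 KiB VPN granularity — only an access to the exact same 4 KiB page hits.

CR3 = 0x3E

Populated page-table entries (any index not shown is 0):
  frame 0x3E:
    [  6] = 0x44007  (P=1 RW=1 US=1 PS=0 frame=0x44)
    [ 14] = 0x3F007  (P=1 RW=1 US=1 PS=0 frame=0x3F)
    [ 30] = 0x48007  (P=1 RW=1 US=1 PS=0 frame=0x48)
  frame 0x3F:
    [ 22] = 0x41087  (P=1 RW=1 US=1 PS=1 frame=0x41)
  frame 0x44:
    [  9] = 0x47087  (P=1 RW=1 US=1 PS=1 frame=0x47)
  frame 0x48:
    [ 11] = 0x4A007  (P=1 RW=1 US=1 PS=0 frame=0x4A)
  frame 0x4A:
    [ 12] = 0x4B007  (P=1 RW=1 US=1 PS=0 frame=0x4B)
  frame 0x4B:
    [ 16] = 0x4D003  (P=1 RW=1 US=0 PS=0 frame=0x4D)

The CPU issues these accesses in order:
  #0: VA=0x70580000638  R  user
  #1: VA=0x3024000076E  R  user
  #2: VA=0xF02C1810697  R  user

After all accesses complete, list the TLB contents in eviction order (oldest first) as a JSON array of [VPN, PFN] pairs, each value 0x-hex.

Walk each access:
#0 VA=0x70580000638 (r,user):
  L0 @0x3E[14] → 0x3F007  P=1,RW=1,US=1,PS=0
  L1 @0x3F[22] → 0x41087  P=1,RW=1,US=1,PS=1
  ✓ 0x41638 (huge @L1)  — 2 lookups
#1 VA=0x3024000076E (r,user):
  L0 @0x3E[6] → 0x44007  P=1,RW=1,US=1,PS=0
  L1 @0x44[9] → 0x47087  P=1,RW=1,US=1,PS=1
  ✓ 0x4776E (huge @L1)  — 2 lookups
#2 VA=0xF02C1810697 (r,user):
  L0 @0x3E[30] → 0x48007  P=1,RW=1,US=1,PS=0
  L1 @0x48[11] → 0x4A007  P=1,RW=1,US=1,PS=0
  L2 @0x4A[12] → 0x4B007  P=1,RW=1,US=1,PS=0
  L3 @0x4B[16] → 0x4D003  P=1,RW=1,US=0,PS=0
  ✗ PROTECTION_VIOLATION  [4 reads]

TLB: [["0x30240000", "0x47"]]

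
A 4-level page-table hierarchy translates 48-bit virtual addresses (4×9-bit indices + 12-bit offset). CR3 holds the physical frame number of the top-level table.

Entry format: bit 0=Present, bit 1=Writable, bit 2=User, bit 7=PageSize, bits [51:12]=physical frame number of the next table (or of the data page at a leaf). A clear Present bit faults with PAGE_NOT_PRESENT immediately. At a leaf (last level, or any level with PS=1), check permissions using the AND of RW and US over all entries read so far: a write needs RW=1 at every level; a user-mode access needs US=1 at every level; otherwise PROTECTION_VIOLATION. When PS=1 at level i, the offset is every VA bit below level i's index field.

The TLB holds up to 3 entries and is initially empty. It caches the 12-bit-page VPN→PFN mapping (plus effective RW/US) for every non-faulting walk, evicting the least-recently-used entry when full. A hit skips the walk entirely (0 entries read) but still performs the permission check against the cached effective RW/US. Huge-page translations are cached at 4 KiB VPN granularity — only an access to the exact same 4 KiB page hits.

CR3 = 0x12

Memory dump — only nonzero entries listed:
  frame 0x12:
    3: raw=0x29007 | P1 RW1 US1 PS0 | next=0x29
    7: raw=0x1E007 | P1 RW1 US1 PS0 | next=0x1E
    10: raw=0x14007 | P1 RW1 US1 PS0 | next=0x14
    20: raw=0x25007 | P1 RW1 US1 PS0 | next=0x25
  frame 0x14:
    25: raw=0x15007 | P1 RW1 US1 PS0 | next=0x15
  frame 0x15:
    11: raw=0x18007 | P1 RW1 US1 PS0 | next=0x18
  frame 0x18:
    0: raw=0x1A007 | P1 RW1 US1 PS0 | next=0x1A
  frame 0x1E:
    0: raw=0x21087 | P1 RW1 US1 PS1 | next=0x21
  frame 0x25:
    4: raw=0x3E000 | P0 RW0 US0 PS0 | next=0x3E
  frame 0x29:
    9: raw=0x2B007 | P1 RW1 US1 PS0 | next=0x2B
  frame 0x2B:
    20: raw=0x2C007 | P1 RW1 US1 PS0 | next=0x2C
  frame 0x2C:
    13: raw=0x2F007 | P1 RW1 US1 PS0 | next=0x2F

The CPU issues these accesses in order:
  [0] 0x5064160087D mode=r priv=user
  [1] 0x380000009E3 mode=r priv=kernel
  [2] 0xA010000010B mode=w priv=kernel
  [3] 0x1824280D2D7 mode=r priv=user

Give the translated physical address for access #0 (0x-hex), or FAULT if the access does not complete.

Walk each access:
#0 VA=0x5064160087D (r,user):
  lvl0: tbl 0x12, slot 10 ⇒ 0x14007 (P1/RW1/US1/PS0)
  lvl1: tbl 0x14, slot 25 ⇒ 0x15007 (P1/RW1/US1/PS0)
  lvl2: tbl 0x15, slot 11 ⇒ 0x18007 (P1/RW1/US1/PS0)
  lvl3: tbl 0x18, slot 0 ⇒ 0x1A007 (P1/RW1/US1/PS0)
  ✓ 0x1A87D  — 4 lookups
#1 VA=0x380000009E3 (r,kernel):
  lvl0: tbl 0x12, slot 7 ⇒ 0x1E007 (P1/RW1/US1/PS0)
  lvl1: tbl 0x1E, slot 0 ⇒ 0x21087 (P1/RW1/US1/PS1)
  ✓ 0x219E3 (huge @L1)  — 2 lookups
#2 VA=0xA010000010B (w,kernel):
  lvl0: tbl 0x12, slot 20 ⇒ 0x25007 (P1/RW1/US1/PS0)
  lvl1: tbl 0x25, slot 4 ⇒ 0x3E000 (P0/RW0/US0/PS0)
  ✗ PAGE_NOT_PRESENT  [2 reads]
#3 VA=0x1824280D2D7 (r,user):
  lvl0: tbl 0x12, slot 3 ⇒ 0x29007 (P1/RW1/US1/PS0)
  lvl1: tbl 0x29, slot 9 ⇒ 0x2B007 (P1/RW1/US1/PS0)
  lvl2: tbl 0x2B, slot 20 ⇒ 0x2C007 (P1/RW1/US1/PS0)
  lvl3: tbl 0x2C, slot 13 ⇒ 0x2F007 (P1/RW1/US1/PS0)
  ✓ 0x2F2D7  — 4 lookups

Access #0 PA: 0x1A87D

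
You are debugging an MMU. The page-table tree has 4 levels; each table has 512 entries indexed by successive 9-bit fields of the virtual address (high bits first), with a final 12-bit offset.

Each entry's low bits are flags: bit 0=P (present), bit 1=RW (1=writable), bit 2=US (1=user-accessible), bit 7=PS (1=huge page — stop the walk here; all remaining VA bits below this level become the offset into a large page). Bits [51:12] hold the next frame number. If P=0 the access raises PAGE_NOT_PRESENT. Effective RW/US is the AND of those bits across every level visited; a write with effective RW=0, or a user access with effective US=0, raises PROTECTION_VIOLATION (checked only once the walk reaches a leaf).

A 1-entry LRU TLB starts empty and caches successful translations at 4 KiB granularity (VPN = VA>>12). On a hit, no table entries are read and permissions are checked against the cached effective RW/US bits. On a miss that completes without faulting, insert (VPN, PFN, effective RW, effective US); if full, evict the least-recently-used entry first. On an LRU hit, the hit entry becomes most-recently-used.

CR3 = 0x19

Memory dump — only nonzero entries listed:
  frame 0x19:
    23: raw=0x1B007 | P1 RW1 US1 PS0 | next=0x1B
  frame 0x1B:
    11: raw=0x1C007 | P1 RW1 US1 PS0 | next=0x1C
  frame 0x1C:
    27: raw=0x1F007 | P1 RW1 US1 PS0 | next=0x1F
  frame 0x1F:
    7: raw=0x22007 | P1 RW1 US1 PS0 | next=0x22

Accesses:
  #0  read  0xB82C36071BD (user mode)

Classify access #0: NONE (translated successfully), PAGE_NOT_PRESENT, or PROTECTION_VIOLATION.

Trace:
#0 VA=0xB82C36071BD (r,user):
  L0: frame=0x19 idx=23 entry=0x1B007 [P=1 RW=1 US=1 PS=0]
  L1: frame=0x1B idx=11 entry=0x1C007 [P=1 RW=1 US=1 PS=0]
  L2: frame=0x1C idx=27 entry=0x1F007 [P=1 RW=1 US=1 PS=0]
  L3: frame=0x1F idx=7 entry=0x22007 [P=1 RW=1 US=1 PS=0]
  → PA=0x221BD  (4 entries read)

Access #0 fault: NONE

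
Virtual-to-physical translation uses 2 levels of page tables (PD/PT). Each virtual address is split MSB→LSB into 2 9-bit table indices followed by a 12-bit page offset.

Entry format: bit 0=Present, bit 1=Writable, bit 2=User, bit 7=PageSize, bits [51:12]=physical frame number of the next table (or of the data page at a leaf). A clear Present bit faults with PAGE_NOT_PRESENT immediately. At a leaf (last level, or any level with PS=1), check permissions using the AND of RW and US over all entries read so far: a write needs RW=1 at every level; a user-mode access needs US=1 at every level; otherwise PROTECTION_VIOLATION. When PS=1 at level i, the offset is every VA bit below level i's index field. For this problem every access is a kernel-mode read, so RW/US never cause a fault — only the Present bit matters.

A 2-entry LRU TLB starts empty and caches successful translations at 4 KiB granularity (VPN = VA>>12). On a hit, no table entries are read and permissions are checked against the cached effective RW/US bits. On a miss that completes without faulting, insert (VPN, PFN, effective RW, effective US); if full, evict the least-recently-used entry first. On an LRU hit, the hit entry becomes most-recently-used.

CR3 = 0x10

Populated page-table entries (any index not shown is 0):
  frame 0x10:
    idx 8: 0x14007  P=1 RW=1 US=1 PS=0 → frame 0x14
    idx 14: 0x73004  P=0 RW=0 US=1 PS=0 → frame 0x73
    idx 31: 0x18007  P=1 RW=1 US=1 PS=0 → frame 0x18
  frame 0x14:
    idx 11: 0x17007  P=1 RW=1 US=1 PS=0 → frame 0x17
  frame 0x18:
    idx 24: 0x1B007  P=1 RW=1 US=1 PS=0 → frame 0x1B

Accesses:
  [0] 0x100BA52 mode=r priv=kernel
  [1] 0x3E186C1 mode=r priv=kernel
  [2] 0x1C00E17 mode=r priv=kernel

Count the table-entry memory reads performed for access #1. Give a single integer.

Per-access translation:
#0 VA=0x100BA52 (r,kernel):
  lvl0: tbl 0x10, slot 8 ⇒ 0x14007 (P1/RW1/US1/PS0)
  lvl1: tbl 0x14, slot 11 ⇒ 0x17007 (P1/RW1/US1/PS0)
  → PA=0x17A52  (2 entries read)
#1 VA=0x3E186C1 (r,kernel):
  lvl0: tbl 0x10, slot 31 ⇒ 0x18007 (P1/RW1/US1/PS0)
  lvl1: tbl 0x18, slot 24 ⇒ 0x1B007 (P1/RW1/US1/PS0)
  → PA=0x1B6C1  (2 entries read)
#2 VA=0x1C00E17 (r,kernel):
  lvl0: tbl 0x10, slot 14 ⇒ 0x73004 (P0/RW0/US1/PS0)
  ✗ PAGE_NOT_PRESENT  [1 reads]

Entries read for #1: 2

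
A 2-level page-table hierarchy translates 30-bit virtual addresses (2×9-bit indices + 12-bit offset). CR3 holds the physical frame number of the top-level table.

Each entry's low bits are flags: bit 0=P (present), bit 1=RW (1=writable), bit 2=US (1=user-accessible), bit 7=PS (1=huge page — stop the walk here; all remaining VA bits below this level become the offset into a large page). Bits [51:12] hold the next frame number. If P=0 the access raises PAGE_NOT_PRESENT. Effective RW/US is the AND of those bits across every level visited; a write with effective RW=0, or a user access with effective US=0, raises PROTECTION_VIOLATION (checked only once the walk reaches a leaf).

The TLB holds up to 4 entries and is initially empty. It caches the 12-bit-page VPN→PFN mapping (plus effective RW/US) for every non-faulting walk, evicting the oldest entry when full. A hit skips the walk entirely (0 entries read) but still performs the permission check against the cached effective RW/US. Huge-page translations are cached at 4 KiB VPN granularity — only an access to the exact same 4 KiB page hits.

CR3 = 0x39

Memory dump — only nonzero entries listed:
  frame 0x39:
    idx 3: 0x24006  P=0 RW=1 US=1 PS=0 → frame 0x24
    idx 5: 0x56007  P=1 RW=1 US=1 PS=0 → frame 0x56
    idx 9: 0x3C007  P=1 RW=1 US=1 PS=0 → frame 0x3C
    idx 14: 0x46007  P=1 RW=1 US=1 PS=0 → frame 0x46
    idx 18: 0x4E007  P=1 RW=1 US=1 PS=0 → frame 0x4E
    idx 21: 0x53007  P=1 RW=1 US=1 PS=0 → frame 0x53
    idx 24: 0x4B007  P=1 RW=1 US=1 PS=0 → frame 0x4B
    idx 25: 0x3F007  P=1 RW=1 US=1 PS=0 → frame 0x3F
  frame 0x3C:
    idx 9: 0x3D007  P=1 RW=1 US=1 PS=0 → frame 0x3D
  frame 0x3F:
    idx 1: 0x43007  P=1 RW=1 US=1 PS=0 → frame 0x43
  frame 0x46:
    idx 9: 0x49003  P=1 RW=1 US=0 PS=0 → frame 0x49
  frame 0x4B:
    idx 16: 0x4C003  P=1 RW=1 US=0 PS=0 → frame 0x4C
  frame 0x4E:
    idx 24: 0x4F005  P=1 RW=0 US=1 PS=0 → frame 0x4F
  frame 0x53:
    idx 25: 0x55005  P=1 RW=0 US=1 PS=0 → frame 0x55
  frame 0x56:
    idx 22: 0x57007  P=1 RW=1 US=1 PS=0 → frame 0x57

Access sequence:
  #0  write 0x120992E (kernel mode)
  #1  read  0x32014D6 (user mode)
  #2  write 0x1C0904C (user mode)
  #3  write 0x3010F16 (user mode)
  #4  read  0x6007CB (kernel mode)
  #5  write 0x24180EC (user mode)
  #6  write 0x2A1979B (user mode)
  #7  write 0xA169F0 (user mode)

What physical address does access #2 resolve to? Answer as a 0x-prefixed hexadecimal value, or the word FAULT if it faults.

Per-access translation:
#0 VA=0x120992E (w,kernel):
  L0: frame=0x39 idx=9 entry=0x3C007 [P=1 RW=1 US=1 PS=0]
  L1: frame=0x3C idx=9 entry=0x3D007 [P=1 RW=1 US=1 PS=0]
  ✓ 0x3D92E  — 2 lookups
#1 VA=0x32014D6 (r,user):
  L0: frame=0x39 idx=25 entry=0x3F007 [P=1 RW=1 US=1 PS=0]
  L1: frame=0x3F idx=1 entry=0x43007 [P=1 RW=1 US=1 PS=0]
  ✓ 0x434D6  — 2 lookups
#2 VA=0x1C0904C (w,user):
  L0: frame=0x39 idx=14 entry=0x46007 [P=1 RW=1 US=1 PS=0]
  L1: frame=0x46 idx=9 entry=0x49003 [P=1 RW=1 US=0 PS=0]
  ✗ PROTECTION_VIOLATION  [2 reads]
#3 VA=0x3010F16 (w,user):
  L0: frame=0x39 idx=24 entry=0x4B007 [P=1 RW=1 US=1 PS=0]
  L1: frame=0x4B idx=16 entry=0x4C003 [P=1 RW=1 US=0 PS=0]
  ✗ PROTECTION_VIOLATION  [2 reads]
#4 VA=0x6007CB (r,kernel):
  L0: frame=0x39 idx=3 entry=0x24006 [P=0 RW=1 US=1 PS=0]
  ✗ PAGE_NOT_PRESENT  [1 reads]
#5 VA=0x24180EC (w,user):
  L0: frame=0x39 idx=18 entry=0x4E007 [P=1 RW=1 US=1 PS=0]
  L1: frame=0x4E idx=24 entry=0x4F005 [P=1 RW=0 US=1 PS=0]
  ✗ PROTECTION_VIOLATION  [2 reads]
#6 VA=0x2A1979B (w,user):
  L0: frame=0x39 idx=21 entry=0x53007 [P=1 RW=1 US=1 PS=0]
  L1: frame=0x53 idx=25 entry=0x55005 [P=1 RW=0 US=1 PS=0]
  ✗ PROTECTION_VIOLATION  [2 reads]
#7 VA=0xA169F0 (w,user):
  L0: frame=0x39 idx=5 entry=0x56007 [P=1 RW=1 US=1 PS=0]
  L1: frame=0x56 idx=22 entry=0x57007 [P=1 RW=1 US=1 PS=0]
  ✓ 0x579F0  — 2 lookups

Access #2 PA: FAULT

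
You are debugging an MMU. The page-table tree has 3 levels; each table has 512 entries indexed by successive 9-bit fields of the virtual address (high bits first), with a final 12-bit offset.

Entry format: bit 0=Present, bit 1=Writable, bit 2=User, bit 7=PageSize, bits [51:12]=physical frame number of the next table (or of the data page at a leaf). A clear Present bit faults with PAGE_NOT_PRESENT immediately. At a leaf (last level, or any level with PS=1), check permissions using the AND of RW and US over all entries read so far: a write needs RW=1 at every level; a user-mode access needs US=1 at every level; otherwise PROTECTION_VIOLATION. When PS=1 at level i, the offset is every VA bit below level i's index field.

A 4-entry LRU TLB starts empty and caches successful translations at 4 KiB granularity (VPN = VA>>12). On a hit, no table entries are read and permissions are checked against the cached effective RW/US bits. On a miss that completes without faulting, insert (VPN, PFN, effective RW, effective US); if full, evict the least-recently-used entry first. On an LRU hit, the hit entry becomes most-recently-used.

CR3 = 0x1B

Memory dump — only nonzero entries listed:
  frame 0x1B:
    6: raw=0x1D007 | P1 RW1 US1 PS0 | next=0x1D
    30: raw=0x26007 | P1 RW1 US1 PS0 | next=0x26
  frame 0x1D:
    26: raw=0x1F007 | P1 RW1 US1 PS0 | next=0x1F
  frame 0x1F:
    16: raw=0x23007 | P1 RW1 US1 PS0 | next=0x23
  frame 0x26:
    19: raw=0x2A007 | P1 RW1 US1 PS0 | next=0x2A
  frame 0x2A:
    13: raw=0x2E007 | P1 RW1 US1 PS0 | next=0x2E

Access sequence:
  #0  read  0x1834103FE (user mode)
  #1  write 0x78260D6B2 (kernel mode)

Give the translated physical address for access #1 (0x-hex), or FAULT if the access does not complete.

Per-access translation:
#0 VA=0x1834103FE (r,user):
  L0 @0x1B[6] → 0x1D007  P=1,RW=1,US=1,PS=0
  L1 @0x1D[26] → 0x1F007  P=1,RW=1,US=1,PS=0
  L2 @0x1F[16] → 0x23007  P=1,RW=1,US=1,PS=0
  ⇒ phys 0x233FE  [3 reads]
#1 VA=0x78260D6B2 (w,kernel):
  L0 @0x1B[30] → 0x26007  P=1,RW=1,US=1,PS=0
  L1 @0x26[19] → 0x2A007  P=1,RW=1,US=1,PS=0
  L2 @0x2A[13] → 0x2E007  P=1,RW=1,US=1,PS=0
  ⇒ phys 0x2E6B2  [3 reads]

Access #1 PA: 0x2E6B2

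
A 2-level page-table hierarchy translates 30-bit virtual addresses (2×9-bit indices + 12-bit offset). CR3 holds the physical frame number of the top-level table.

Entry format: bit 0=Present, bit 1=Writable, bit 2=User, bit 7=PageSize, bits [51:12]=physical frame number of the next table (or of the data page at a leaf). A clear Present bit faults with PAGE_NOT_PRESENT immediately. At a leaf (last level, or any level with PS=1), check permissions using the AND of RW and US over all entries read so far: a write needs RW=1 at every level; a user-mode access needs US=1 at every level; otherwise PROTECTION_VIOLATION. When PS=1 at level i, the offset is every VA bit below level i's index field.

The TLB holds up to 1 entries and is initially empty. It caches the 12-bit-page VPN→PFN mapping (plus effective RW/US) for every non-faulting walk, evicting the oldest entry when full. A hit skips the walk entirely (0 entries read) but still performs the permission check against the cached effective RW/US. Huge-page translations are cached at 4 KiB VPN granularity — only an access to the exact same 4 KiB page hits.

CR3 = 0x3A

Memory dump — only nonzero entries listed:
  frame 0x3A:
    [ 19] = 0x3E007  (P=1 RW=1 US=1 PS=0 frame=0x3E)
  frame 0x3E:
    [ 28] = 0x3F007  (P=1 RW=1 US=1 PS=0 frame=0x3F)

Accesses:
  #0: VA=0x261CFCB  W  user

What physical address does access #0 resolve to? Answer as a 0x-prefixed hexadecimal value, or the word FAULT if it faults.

Trace:
#0 VA=0x261CFCB (w,user):
  L0: frame=0x3A idx=19 entry=0x3E007 [P=1 RW=1 US=1 PS=0]
  L1: frame=0x3E idx=28 entry=0x3F007 [P=1 RW=1 US=1 PS=0]
  ⇒ phys 0x3FFCB  [2 reads]

Access #0 PA: 0x3FFCB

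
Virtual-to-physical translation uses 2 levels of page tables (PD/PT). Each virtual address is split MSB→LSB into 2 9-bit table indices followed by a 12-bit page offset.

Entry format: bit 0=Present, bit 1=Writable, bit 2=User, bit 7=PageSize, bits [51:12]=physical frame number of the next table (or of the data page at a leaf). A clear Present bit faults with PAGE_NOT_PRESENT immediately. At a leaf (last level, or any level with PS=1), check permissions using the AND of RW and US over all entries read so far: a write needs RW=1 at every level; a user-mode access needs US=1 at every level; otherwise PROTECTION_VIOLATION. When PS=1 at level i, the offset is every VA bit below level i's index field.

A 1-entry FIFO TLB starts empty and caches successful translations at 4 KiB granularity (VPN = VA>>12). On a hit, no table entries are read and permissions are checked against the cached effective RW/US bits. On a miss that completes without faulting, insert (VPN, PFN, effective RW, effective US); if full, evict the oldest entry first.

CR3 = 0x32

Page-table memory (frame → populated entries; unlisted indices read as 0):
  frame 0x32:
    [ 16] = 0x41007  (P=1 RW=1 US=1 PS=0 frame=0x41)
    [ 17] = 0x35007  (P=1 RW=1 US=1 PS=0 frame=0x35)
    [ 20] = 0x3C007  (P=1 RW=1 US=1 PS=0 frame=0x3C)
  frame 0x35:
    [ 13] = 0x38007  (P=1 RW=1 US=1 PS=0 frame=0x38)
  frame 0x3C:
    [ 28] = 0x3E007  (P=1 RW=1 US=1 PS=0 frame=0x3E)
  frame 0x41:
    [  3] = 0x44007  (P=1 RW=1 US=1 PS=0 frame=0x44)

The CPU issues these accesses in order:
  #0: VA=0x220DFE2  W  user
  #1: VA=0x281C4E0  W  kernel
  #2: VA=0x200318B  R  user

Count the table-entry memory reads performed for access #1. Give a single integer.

Walk each access:
#0 VA=0x220DFE2 (w,user):
  [0] read 0x32 idx=17: raw=0x35007 flags P=1 W=1 U=1 S=0
  [1] read 0x35 idx=13: raw=0x38007 flags P=1 W=1 U=1 S=0
  ✓ 0x38FE2  — 2 lookups
#1 VA=0x281C4E0 (w,kernel):
  [0] read 0x32 idx=20: raw=0x3C007 flags P=1 W=1 U=1 S=0
  [1] read 0x3C idx=28: raw=0x3E007 flags P=1 W=1 U=1 S=0
  ✓ 0x3E4E0  — 2 lookups
#2 VA=0x200318B (r,user):
  [0] read 0x32 idx=16: raw=0x41007 flags P=1 W=1 U=1 S=0
  [1] read 0x41 idx=3: raw=0x44007 flags P=1 W=1 U=1 S=0
  ✓ 0x4418B  — 2 lookups

Entries read for #1: 2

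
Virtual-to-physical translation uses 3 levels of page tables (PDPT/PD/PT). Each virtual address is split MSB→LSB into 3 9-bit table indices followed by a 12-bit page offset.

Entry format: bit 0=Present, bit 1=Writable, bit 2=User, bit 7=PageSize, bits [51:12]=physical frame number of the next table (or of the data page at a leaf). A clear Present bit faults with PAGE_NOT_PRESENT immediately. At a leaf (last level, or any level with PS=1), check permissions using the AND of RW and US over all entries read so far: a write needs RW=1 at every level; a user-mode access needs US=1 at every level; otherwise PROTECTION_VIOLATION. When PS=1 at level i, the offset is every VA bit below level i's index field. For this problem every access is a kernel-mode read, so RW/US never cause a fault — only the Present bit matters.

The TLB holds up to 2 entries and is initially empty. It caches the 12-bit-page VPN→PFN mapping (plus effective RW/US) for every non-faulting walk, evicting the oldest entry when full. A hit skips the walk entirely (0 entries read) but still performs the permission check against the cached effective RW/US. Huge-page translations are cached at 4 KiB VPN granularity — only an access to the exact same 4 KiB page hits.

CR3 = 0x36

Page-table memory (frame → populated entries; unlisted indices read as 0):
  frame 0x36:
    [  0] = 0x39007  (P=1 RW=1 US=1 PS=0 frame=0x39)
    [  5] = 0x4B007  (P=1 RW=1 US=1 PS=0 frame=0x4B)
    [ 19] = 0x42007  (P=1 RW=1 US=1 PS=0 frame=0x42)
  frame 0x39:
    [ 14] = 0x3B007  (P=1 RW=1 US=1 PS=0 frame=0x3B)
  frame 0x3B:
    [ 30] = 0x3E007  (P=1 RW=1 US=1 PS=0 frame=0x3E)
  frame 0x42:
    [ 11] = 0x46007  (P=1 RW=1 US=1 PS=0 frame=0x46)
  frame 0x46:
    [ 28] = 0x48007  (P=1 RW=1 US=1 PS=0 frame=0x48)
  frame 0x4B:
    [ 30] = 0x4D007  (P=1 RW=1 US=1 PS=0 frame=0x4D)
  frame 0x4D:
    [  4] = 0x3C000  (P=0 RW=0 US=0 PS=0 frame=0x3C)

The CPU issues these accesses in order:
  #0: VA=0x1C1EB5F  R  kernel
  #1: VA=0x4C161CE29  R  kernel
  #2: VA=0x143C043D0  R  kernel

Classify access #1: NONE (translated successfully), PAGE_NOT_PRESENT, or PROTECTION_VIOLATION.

Walk each access:
#0 VA=0x1C1EB5F (r,kernel):
  L0: frame=0x36 idx=0 entry=0x39007 [P=1 RW=1 US=1 PS=0]
  L1: frame=0x39 idx=14 entry=0x3B007 [P=1 RW=1 US=1 PS=0]
  L2: frame=0x3B idx=30 entry=0x3E007 [P=1 RW=1 US=1 PS=0]
  → PA=0x3EB5F  (3 entries read)
#1 VA=0x4C161CE29 (r,kernel):
  L0: frame=0x36 idx=19 entry=0x42007 [P=1 RW=1 US=1 PS=0]
  L1: frame=0x42 idx=11 entry=0x46007 [P=1 RW=1 US=1 PS=0]
  L2: frame=0x46 idx=28 entry=0x48007 [P=1 RW=1 US=1 PS=0]
  → PA=0x48E29  (3 entries read)
#2 VA=0x143C043D0 (r,kernel):
  L0: frame=0x36 idx=5 entry=0x4B007 [P=1 RW=1 US=1 PS=0]
  L1: frame=0x4B idx=30 entry=0x4D007 [P=1 RW=1 US=1 PS=0]
  L2: frame=0x4D idx=4 entry=0x3C000 [P=0 RW=0 US=0 PS=0]
  ✗ PAGE_NOT_PRESENT  [3 reads]

Access #1 fault: NONE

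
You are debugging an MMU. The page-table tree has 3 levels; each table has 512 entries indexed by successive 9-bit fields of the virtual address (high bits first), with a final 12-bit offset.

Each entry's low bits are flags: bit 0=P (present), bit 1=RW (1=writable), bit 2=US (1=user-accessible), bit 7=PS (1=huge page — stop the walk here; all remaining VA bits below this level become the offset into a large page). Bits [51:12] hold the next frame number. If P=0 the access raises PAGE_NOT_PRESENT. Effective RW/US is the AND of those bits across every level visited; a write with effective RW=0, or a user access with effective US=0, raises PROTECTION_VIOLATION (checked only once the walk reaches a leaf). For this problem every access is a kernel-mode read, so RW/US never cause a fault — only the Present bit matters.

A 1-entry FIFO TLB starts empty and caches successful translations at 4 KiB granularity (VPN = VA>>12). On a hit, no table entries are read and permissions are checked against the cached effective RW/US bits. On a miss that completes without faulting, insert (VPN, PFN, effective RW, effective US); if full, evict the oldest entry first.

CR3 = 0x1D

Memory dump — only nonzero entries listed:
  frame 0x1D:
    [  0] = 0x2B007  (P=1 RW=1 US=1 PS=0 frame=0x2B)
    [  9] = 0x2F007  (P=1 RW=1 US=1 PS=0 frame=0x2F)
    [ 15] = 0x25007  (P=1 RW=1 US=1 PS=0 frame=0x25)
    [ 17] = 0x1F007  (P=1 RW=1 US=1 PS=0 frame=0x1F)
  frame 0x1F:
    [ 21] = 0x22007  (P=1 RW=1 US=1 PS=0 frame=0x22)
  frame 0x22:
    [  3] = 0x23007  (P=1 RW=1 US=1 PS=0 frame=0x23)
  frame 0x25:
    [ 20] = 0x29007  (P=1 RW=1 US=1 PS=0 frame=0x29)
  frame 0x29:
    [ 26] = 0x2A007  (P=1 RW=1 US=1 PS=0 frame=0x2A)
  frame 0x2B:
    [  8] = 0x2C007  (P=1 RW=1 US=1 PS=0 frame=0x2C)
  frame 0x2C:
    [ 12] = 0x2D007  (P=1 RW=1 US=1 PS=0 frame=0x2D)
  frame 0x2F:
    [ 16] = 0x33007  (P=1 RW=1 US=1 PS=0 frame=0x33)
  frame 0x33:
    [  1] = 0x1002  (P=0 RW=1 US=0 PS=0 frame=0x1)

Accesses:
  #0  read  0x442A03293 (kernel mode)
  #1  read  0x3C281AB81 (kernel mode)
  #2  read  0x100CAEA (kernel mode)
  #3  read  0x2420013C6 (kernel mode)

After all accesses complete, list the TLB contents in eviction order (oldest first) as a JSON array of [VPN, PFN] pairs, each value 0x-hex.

Walk each access:
#0 VA=0x442A03293 (r,kernel):
  lvl0: tbl 0x1D, slot 17 ⇒ 0x1F007 (P1/RW1/US1/PS0)
  lvl1: tbl 0x1F, slot 21 ⇒ 0x22007 (P1/RW1/US1/PS0)
  lvl2: tbl 0x22, slot 3 ⇒ 0x23007 (P1/RW1/US1/PS0)
  ⇒ phys 0x23293  [3 reads]
#1 VA=0x3C281AB81 (r,kernel):
  lvl0: tbl 0x1D, slot 15 ⇒ 0x25007 (P1/RW1/US1/PS0)
  lvl1: tbl 0x25, slot 20 ⇒ 0x29007 (P1/RW1/US1/PS0)
  lvl2: tbl 0x29, slot 26 ⇒ 0x2A007 (P1/RW1/US1/PS0)
  ⇒ phys 0x2AB81  [3 reads]
#2 VA=0x100CAEA (r,kernel):
  lvl0: tbl 0x1D, slot 0 ⇒ 0x2B007 (P1/RW1/US1/PS0)
  lvl1: tbl 0x2B, slot 8 ⇒ 0x2C007 (P1/RW1/US1/PS0)
  lvl2: tbl 0x2C, slot 12 ⇒ 0x2D007 (P1/RW1/US1/PS0)
  ⇒ phys 0x2DAEA  [3 reads]
#3 VA=0x2420013C6 (r,kernel):
  lvl0: tbl 0x1D, slot 9 ⇒ 0x2F007 (P1/RW1/US1/PS0)
  lvl1: tbl 0x2F, slot 16 ⇒ 0x33007 (P1/RW1/US1/PS0)
  lvl2: tbl 0x33, slot 1 ⇒ 0x1002 (P0/RW1/US0/PS0)
  → PAGE_NOT_PRESENT  (3 entries read)

TLB: [["0x100C", "0x2D"]]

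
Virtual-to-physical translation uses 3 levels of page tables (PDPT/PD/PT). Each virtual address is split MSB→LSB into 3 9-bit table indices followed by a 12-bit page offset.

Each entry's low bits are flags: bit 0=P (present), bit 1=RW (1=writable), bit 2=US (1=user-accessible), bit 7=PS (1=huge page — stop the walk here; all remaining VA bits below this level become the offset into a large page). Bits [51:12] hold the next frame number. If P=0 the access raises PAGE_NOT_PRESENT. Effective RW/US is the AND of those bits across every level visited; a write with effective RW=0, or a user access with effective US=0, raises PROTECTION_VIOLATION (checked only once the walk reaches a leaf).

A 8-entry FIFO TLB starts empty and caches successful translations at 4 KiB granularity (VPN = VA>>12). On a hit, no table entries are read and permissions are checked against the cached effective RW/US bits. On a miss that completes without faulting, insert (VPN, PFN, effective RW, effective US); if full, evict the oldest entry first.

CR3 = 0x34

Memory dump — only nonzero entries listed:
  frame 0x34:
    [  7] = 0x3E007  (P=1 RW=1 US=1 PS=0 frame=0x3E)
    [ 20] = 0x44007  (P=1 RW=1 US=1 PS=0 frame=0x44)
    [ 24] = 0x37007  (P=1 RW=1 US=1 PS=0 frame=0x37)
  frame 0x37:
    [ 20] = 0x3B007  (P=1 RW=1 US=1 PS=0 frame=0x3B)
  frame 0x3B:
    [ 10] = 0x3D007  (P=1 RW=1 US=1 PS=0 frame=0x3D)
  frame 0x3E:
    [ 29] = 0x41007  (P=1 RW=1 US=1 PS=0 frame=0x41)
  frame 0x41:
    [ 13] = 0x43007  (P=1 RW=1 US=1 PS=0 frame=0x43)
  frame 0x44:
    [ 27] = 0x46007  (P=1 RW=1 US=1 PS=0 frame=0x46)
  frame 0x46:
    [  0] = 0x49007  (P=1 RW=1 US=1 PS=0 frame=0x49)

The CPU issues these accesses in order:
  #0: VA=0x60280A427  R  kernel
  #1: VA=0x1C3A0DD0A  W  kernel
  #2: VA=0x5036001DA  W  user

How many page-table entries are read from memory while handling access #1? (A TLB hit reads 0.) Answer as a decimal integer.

Per-access translation:
#0 VA=0x60280A427 (r,kernel):
  [0] read 0x34 idx=24: raw=0x37007 flags P=1 W=1 U=1 S=0
  [1] read 0x37 idx=20: raw=0x3B007 flags P=1 W=1 U=1 S=0
  [2] read 0x3B idx=10: raw=0x3D007 flags P=1 W=1 U=1 S=0
  ⇒ phys 0x3D427  [3 reads]
#1 VA=0x1C3A0DD0A (w,kernel):
  [0] read 0x34 idx=7: raw=0x3E007 flags P=1 W=1 U=1 S=0
  [1] read 0x3E idx=29: raw=0x41007 flags P=1 W=1 U=1 S=0
  [2] read 0x41 idx=13: raw=0x43007 flags P=1 W=1 U=1 S=0
  ⇒ phys 0x43D0A  [3 reads]
#2 VA=0x5036001DA (w,user):
  [0] read 0x34 idx=20: raw=0x44007 flags P=1 W=1 U=1 S=0
  [1] read 0x44 idx=27: raw=0x46007 flags P=1 W=1 U=1 S=0
  [2] read 0x46 idx=0: raw=0x49007 flags P=1 W=1 U=1 S=0
  ⇒ phys 0x491DA  [3 reads]

Entries read for #1: 3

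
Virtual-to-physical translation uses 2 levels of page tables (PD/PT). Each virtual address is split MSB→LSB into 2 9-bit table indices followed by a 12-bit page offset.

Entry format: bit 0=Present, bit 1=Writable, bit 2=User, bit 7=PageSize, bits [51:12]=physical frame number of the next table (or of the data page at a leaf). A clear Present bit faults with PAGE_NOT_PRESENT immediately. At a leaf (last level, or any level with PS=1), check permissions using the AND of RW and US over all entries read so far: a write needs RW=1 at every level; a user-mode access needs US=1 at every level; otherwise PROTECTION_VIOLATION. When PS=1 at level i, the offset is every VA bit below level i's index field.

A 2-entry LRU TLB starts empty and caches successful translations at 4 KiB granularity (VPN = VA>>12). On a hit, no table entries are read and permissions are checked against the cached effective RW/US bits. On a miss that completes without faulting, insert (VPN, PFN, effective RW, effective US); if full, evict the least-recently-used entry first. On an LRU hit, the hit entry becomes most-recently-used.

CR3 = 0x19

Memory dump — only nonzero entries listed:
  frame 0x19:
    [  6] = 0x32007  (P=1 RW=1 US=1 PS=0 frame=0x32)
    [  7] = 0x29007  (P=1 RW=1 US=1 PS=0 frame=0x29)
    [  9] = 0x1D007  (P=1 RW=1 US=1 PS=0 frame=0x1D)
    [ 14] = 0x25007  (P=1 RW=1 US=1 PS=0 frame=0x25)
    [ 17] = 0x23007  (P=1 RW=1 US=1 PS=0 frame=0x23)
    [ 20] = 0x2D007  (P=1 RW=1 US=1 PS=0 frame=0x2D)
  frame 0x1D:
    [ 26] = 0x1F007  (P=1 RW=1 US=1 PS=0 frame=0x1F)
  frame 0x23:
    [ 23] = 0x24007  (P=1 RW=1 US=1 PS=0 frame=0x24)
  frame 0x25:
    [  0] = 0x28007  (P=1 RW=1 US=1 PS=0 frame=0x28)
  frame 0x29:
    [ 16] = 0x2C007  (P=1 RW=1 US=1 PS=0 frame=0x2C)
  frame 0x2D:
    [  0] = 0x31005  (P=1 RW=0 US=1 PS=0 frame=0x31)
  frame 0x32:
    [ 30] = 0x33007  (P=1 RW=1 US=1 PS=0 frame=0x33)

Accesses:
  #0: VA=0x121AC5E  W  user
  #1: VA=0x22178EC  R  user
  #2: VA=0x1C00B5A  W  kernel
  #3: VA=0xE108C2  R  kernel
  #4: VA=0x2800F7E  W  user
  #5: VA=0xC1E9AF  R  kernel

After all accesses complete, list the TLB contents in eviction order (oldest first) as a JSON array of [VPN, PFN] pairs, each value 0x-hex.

Trace:
#0 VA=0x121AC5E (w,user):
  L0: frame=0x19 idx=9 entry=0x1D007 [P=1 RW=1 US=1 PS=0]
  L1: frame=0x1D idx=26 entry=0x1F007 [P=1 RW=1 US=1 PS=0]
  ✓ 0x1FC5E  — 2 lookups
#1 VA=0x22178EC (r,user):
  L0: frame=0x19 idx=17 entry=0x23007 [P=1 RW=1 US=1 PS=0]
  L1: frame=0x23 idx=23 entry=0x24007 [P=1 RW=1 US=1 PS=0]
  ✓ 0x248EC  — 2 lookups
#2 VA=0x1C00B5A (w,kernel):
  L0: frame=0x19 idx=14 entry=0x25007 [P=1 RW=1 US=1 PS=0]
  L1: frame=0x25 idx=0 entry=0x28007 [P=1 RW=1 US=1 PS=0]
  ✓ 0x28B5A  — 2 lookups
#3 VA=0xE108C2 (r,kernel):
  L0: frame=0x19 idx=7 entry=0x29007 [P=1 RW=1 US=1 PS=0]
  L1: frame=0x29 idx=16 entry=0x2C007 [P=1 RW=1 US=1 PS=0]
  ✓ 0x2C8C2  — 2 lookups
#4 VA=0x2800F7E (w,user):
  L0: frame=0x19 idx=20 entry=0x2D007 [P=1 RW=1 US=1 PS=0]
  L1: frame=0x2D idx=0 entry=0x31005 [P=1 RW=0 US=1 PS=0]
  ⇒ fault: PROTECTION_VIOLATION  — 2 lookups
#5 VA=0xC1E9AF (r,kernel):
  L0: frame=0x19 idx=6 entry=0x32007 [P=1 RW=1 US=1 PS=0]
  L1: frame=0x32 idx=30 entry=0x33007 [P=1 RW=1 US=1 PS=0]
  ✓ 0x339AF  — 2 lookups

TLB: [["0xE10", "0x2C"], ["0xC1E", "0x33"]]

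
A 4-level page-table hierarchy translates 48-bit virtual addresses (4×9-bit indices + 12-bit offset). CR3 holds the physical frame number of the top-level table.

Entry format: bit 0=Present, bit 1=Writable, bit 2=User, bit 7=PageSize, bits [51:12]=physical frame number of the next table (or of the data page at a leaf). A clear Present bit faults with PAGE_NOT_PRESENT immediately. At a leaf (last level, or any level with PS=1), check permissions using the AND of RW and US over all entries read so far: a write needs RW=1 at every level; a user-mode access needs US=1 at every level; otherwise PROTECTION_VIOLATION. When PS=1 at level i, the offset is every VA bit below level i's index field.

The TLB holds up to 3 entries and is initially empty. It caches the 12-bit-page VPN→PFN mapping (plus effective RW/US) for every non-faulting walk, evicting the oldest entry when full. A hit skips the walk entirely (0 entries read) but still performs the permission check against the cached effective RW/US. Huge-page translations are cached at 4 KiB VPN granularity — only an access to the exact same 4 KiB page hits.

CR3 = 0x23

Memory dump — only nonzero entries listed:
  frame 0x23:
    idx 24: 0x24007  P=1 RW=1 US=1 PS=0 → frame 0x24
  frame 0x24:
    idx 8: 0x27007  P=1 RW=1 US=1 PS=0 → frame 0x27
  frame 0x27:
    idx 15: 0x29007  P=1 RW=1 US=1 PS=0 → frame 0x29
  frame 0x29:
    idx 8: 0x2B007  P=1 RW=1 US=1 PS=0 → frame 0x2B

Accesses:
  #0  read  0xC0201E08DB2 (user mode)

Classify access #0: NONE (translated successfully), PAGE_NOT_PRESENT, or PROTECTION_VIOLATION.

Trace:
#0 VA=0xC0201E08DB2 (r,user):
  L0 @0x23[24] → 0x24007  P=1,RW=1,US=1,PS=0
  L1 @0x24[8] → 0x27007  P=1,RW=1,US=1,PS=0
  L2 @0x27[15] → 0x29007  P=1,RW=1,US=1,PS=0
  L3 @0x29[8] → 0x2B007  P=1,RW=1,US=1,PS=0
  ✓ 0x2BDB2  — 4 lookups

Access #0 fault: NONE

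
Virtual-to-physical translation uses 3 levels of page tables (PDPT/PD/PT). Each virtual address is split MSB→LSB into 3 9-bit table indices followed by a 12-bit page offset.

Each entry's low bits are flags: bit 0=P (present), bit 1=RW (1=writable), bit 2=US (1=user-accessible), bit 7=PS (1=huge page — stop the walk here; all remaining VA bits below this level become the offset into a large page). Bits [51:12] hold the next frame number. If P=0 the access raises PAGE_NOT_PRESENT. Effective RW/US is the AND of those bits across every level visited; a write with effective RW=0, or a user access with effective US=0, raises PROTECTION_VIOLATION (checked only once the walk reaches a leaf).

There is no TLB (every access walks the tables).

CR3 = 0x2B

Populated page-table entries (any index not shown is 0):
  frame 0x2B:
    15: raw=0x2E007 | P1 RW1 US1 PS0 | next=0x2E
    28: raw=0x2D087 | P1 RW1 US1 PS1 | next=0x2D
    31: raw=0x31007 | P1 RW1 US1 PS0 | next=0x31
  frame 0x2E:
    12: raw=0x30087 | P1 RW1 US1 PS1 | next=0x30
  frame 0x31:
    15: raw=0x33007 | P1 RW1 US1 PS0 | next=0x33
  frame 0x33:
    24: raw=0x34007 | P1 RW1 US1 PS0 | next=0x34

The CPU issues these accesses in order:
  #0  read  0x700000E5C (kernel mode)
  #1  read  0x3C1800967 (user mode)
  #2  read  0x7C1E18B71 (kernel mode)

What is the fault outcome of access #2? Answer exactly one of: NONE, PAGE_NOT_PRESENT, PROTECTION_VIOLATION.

Per-access translation:
#0 VA=0x700000E5C (r,kernel):
  L0 @0x2B[28] → 0x2D087  P=1,RW=1,US=1,PS=1
  → PA=0x2DE5C (huge @L0)  (1 entries read)
#1 VA=0x3C1800967 (r,user):
  L0 @0x2B[15] → 0x2E007  P=1,RW=1,US=1,PS=0
  L1 @0x2E[12] → 0x30087  P=1,RW=1,US=1,PS=1
  → PA=0x30967 (huge @L1)  (2 entries read)
#2 VA=0x7C1E18B71 (r,kernel):
  L0 @0x2B[31] → 0x31007  P=1,RW=1,US=1,PS=0
  L1 @0x31[15] → 0x33007  P=1,RW=1,US=1,PS=0
  L2 @0x33[24] → 0x34007  P=1,RW=1,US=1,PS=0
  → PA=0x34B71  (3 entries read)

Access #2 fault: NONE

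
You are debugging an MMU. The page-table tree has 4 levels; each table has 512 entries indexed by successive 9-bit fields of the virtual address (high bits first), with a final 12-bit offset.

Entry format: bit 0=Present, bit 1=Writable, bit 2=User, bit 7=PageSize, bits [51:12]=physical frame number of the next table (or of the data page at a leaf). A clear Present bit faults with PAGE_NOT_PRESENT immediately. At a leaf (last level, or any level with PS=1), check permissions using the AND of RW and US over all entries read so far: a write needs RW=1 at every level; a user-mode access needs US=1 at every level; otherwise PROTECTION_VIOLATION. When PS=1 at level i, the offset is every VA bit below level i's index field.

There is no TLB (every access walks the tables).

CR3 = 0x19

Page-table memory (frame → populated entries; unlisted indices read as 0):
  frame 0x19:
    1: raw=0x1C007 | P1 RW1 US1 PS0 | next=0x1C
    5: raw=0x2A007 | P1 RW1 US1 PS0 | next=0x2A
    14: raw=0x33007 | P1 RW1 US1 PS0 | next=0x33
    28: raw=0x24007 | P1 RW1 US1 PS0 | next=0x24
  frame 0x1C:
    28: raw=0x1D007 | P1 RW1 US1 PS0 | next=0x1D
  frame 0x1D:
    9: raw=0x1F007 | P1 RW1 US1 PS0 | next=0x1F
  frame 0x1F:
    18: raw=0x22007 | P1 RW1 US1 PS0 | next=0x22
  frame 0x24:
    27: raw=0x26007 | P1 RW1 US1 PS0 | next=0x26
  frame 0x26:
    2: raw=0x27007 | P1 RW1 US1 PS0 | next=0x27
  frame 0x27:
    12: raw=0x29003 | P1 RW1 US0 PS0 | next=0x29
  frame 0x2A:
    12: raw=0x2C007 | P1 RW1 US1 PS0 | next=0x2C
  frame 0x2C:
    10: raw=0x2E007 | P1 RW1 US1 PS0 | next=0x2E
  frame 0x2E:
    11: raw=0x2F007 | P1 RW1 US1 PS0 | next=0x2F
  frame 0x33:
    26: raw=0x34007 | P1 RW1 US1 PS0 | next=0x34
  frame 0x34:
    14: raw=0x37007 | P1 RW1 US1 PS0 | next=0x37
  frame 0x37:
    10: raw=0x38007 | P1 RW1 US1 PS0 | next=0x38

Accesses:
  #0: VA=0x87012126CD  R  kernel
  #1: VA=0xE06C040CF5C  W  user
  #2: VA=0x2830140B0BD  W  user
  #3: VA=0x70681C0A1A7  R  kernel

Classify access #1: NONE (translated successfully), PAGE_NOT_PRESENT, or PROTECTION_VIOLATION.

Per-access translation:
#0 VA=0x87012126CD (r,kernel):
  L0: frame=0x19 idx=1 entry=0x1C007 [P=1 RW=1 US=1 PS=0]
  L1: frame=0x1C idx=28 entry=0x1D007 [P=1 RW=1 US=1 PS=0]
  L2: frame=0x1D idx=9 entry=0x1F007 [P=1 RW=1 US=1 PS=0]
  L3: frame=0x1F idx=18 entry=0x22007 [P=1 RW=1 US=1 PS=0]
  → PA=0x226CD  (4 entries read)
#1 VA=0xE06C040CF5C (w,user):
  L0: frame=0x19 idx=28 entry=0x24007 [P=1 RW=1 US=1 PS=0]
  L1: frame=0x24 idx=27 entry=0x26007 [P=1 RW=1 US=1 PS=0]
  L2: frame=0x26 idx=2 entry=0x27007 [P=1 RW=1 US=1 PS=0]
  L3: frame=0x27 idx=12 entry=0x29003 [P=1 RW=1 US=0 PS=0]
  ✗ PROTECTION_VIOLATION  [4 reads]
#2 VA=0x2830140B0BD (w,user):
  L0: frame=0x19 idx=5 entry=0x2A007 [P=1 RW=1 US=1 PS=0]
  L1: frame=0x2A idx=12 entry=0x2C007 [P=1 RW=1 US=1 PS=0]
  L2: frame=0x2C idx=10 entry=0x2E007 [P=1 RW=1 US=1 PS=0]
  L3: frame=0x2E idx=11 entry=0x2F007 [P=1 RW=1 US=1 PS=0]
  → PA=0x2F0BD  (4 entries read)
#3 VA=0x70681C0A1A7 (r,kernel):
  L0: frame=0x19 idx=14 entry=0x33007 [P=1 RW=1 US=1 PS=0]
  L1: frame=0x33 idx=26 entry=0x34007 [P=1 RW=1 US=1 PS=0]
  L2: frame=0x34 idx=14 entry=0x37007 [P=1 RW=1 US=1 PS=0]
  L3: frame=0x37 idx=10 entry=0x38007 [P=1 RW=1 US=1 PS=0]
  → PA=0x381A7  (4 entries read)

Access #1 fault: PROTECTION_VIOLATION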